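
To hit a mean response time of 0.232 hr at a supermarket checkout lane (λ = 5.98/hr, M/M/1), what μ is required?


W = 1/(μ−λ) ⇒ μ − λ = 1/W = 1/0.232 = 4.3103
μ = λ + 1/W = 5.98 + 4.3103 = 10.2903 per hr

Final: 10.2903 /hr


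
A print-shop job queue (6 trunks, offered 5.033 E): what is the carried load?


B(6,5.033) = 0.194327 (Erlang-B)
Carried load = a(1 − B) = 5.033·(1 − 0.194327) = 5.033·0.805673 = 4.0550 E

Final: 4.0550 Erlangs


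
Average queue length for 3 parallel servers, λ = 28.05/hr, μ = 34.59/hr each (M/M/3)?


a = λ/μ = 0.8109; ρ = a/3 = 0.2703
P₀ = 0.442178
Lq = P₀·a^c·ρ / (c!·(1−ρ)²) = 0.442178·0.53327·0.2703/(6·0.53245)
= 0.01995

Final: 0.01995


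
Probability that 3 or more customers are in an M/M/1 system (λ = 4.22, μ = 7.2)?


ρ = 4.22/7.2 = 0.5861
P(N ≥ n) = ρ^n = 0.5861^3 = 0.201345

Final: 0.201345


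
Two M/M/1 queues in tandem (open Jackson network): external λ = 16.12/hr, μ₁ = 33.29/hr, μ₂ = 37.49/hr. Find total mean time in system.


Each node sees arrival rate λ = 16.12/hr (tandem ⇒ throughput preserved).
W₁ = 1/(μ₁−λ) = 1/(33.29−16.12) = 0.05824 hr
W₂ = 1/(μ₂−λ) = 1/(37.49−16.12) = 0.04679 hr
W_total = W₁ + W₂ = 0.05824 + 0.04679 = 0.10504 hr

Final: 0.10504 hr


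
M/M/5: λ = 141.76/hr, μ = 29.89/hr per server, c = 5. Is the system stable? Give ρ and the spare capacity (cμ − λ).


Total capacity cμ = 5·29.89 = 149.45/hr
ρ = λ/(cμ) = 141.76/149.45 = 0.9485
Stable ⇔ ρ < 1: YES
Spare capacity = cμ − λ = 149.45 − 141.76 = 7.69/hr

Final: ρ = 0.9485; stable; margin = 7.69/hr


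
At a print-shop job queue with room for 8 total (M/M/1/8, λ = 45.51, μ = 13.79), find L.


ρ = 45.51/13.79 = 3.3002
L = ρ[1 − (K+1)ρ^K + Kρ^(K+1)] / [(1−ρ)(1−ρ^(K+1))]
Numerator: 3.3002·(1 − 9·14071.505172 + 8·46439.028309) = 808123.214885
Denominator: (-2.3002)·(-46438.028309) = 106817.567654
L = 808123.214885/106817.567654 = 7.5655

Final: 7.5655


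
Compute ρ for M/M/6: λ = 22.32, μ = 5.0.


ρ = λ/(cμ) = 22.32/(6·5.0) = 22.32/30.00 = 0.7440

Final: 0.7440


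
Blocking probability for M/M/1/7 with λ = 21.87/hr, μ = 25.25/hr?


ρ = λ/μ = 21.87/25.25 = 0.8661
P_K = (1−ρ)ρ^K/(1−ρ^(K+1)) = (0.1339·0.365689)/(1 − 0.316737)
= 0.048952/0.683263 = 0.071644

Final: 0.071644


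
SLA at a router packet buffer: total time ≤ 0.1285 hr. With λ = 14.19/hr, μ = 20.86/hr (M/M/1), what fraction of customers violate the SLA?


W ~ Exponential(μ−λ) for M/M/1.
μ − λ = 20.86 − 14.19 = 6.6700
P(W > t) = e^{−(μ−λ)t} = e^{−0.8571} = 0.424393

Final: 0.424393


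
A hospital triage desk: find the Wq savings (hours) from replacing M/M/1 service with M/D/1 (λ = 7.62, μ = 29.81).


ρ = 7.62/29.81 = 0.2556
Wq(M/M/1) = ρ/(μ−λ) = 0.2556/22.19 = 0.01152 hr
Wq(M/D/1) = ρ/(2(μ−λ)) = 0.005760 hr
Savings = 0.01152 − 0.005760 = 0.005760 hr

Final: 0.005760 hr


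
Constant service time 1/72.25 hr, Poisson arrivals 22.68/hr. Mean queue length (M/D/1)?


ρ = 22.68/72.25 = 0.3139
M/D/1: Lq = ρ²/(2(1−ρ)) = 0.09854/(2·0.6861) = 0.07181

Final: 0.07181


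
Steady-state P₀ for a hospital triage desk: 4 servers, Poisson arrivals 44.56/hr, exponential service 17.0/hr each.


a = λ/μ = 44.56/17.0 = 2.6212; ρ = a/c = 0.6553
Σ_{k=0}^{3} a^k/k! (terms k=0..3) = 1.00000 + 2.62118 + 3.43528 + 3.00149 = 10.05795
Tail: a^4/(4!(1−ρ)) = 47.20468/(24·0.3447) = 5.70591
P₀ = 1/(10.05795 + 5.70591) = 1/15.76387 = 0.063436

Final: 0.063436


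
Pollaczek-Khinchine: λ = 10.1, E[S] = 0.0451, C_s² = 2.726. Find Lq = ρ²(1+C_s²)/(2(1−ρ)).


ρ = λ·E[S] = 10.1·0.0451 = 0.4555
Lq = ρ²(1+C_s²)/(2(1−ρ)) = 0.2075·(1+2.726)/(2·0.5445)
= 0.2075·3.7260/1.0890 = 0.70994

Final: 0.70994


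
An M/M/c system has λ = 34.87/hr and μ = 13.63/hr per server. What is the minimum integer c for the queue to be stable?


Stability requires cμ > λ ⇔ c > λ/μ.
λ/μ = 34.87/13.63 = 2.5583
Minimum integer c = ⌊2.5583⌋ + 1 = 3
Check: 3·13.63 = 40.89 > 34.87, while 2·13.63 = 27.26 ≤ 34.87

Final: 3 servers


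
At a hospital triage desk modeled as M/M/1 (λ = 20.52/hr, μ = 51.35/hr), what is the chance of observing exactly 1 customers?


ρ = 20.52/51.35 = 0.3996
P_n = (1−ρ)·ρ^n = (1 − 0.3996)·0.3996^1 = 0.6004·0.399611 = 0.239922

Final: 0.239922


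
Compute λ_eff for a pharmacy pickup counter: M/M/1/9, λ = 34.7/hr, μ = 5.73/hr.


ρ = 6.0558; P_K = (1−ρ)ρ^9/(1−ρ^10) = 0.834870
λ_eff = λ(1 − P_K) = 34.7·(1 − 0.834870) = 34.7·0.165130 = 5.7300 /hr

Final: 5.7300 /hr


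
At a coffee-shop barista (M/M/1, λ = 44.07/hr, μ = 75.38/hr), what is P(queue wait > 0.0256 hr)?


ρ = 44.07/75.38 = 0.5846
P(Wq > t) = ρ·e^{−(μ−λ)t} = 0.5846·e^{−0.8015}
= 0.5846·0.448639 = 0.262292

Final: 0.262292


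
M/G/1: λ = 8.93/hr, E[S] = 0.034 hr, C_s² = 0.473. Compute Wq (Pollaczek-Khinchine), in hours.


ρ = λ·E[S] = 8.93·0.034 = 0.3036
E[S²] = E[S]²(1+C_s²) = 0.034²·(1+0.473) = 0.001703
Wq = λ·E[S²]/(2(1−ρ)) = 8.93·0.001703/(2·0.6964) = 0.01092 hr

Final: 0.01092 hr


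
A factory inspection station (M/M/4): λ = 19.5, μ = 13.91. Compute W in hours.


a = 1.4019; ρ = 0.3505; P₀ = 0.244415
Lq = P₀·a^c·ρ/(c!(1−ρ)²) = 0.03267
Wq = Lq/λ = 0.03267/19.5 = 0.001676 hr
W = Wq + 1/μ = 0.001676 + 0.07189 = 0.07357 hr

Final: 0.07357 hr


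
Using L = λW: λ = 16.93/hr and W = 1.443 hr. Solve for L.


L = λW = 16.93·1.443 = 24.4300

Final: 24.4300


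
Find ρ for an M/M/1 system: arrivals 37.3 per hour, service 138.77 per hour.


ρ = λ/μ = 37.3/138.77 = 0.2688

Final: 0.2688


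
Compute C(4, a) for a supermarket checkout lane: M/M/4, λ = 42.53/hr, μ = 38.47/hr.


a = λ/μ = 1.1055; ρ = a/4 = 0.2764
P₀ = 0.330267 (from M/M/c formula)
C(c,a) = [a^c/(c!(1−ρ))]·P₀ = [1.49380/(24·0.7236)]·0.330267
= 0.08601·0.330267 = 0.028408

Final: 0.028408


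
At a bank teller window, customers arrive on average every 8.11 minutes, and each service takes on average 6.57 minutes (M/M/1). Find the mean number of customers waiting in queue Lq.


λ = 60/8.11 = 7.3983 /hr
μ = 60/6.57 = 9.1324 /hr
ρ = λ/μ = 7.3983/9.1324 = 0.8101
Lq = ρ²/(1−ρ) = 0.6563/0.1899 = 3.4561

Final: 3.4561


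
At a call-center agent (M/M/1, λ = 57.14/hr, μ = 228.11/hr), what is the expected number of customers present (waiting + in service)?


ρ = λ/μ = 57.14/228.11 = 0.2505
L = ρ/(1−ρ) = 0.2505/(1 − 0.2505) = 0.2505/0.7495 = 0.3342

Final: 0.3342


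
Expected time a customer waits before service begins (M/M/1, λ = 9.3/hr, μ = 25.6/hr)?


ρ = 9.3/25.6 = 0.3633
Wq = ρ/(μ−λ) = 0.3633/(25.6 − 9.3) = 0.3633/16.30 = 0.02229 hr

Final: 0.02229 hr


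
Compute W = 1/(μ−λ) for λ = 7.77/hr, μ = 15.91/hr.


W = 1/(μ−λ) = 1/(15.91 − 7.77) = 1/8.14 = 0.1229 hr

Final: 0.1229 hr


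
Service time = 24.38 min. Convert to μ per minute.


μ = 1/(service time) in consistent units.
1 minute = 1 min, so μ = 1/24.38 = 0.04102 per minute

Final: 0.04102 /min


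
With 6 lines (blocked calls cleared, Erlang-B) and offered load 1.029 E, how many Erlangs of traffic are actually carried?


B(6,1.029) = 0.0005893 (Erlang-B)
Carried load = a(1 − B) = 1.029·(1 − 0.0005893) = 1.029·0.999411 = 1.0284 E

Final: 1.0284 Erlangs


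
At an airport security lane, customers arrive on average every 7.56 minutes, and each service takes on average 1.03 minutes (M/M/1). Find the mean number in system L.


λ = 60/7.56 = 7.9365 /hr
μ = 60/1.03 = 58.2524 /hr
ρ = λ/μ = 7.9365/58.2524 = 0.1362
L = ρ/(1−ρ) = 0.1362/0.8638 = 0.1577

Final: 0.1577


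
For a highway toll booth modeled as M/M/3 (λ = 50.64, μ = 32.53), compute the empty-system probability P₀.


a = λ/μ = 50.64/32.53 = 1.5567; ρ = a/c = 0.5189
Σ_{k=0}^{2} a^k/k! (terms k=0..2) = 1.00000 + 1.55672 + 1.21168 = 3.76840
Tail: a^3/(3!(1−ρ)) = 3.77250/(6·0.4811) = 1.30692
P₀ = 1/(3.76840 + 1.30692) = 1/5.07532 = 0.197032

Final: 0.197032


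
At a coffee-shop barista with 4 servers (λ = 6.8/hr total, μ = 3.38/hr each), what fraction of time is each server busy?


ρ = λ/(cμ) = 6.8/(4·3.38) = 6.8/13.52 = 0.5030

Final: 0.5030


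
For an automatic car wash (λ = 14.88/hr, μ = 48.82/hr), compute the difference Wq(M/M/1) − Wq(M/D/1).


ρ = 14.88/48.82 = 0.3048
Wq(M/M/1) = ρ/(μ−λ) = 0.3048/33.94 = 0.008980 hr
Wq(M/D/1) = ρ/(2(μ−λ)) = 0.004490 hr
Savings = 0.008980 − 0.004490 = 0.004490 hr

Final: 0.004490 hr


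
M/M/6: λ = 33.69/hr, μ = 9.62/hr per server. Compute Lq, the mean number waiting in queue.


a = λ/μ = 3.5021; ρ = a/6 = 0.5837
P₀ = 0.028898
Lq = P₀·a^c·ρ / (c!·(1−ρ)²) = 0.028898·1844.82695·0.5837/(720·0.17332)
= 0.24935

Final: 0.24935


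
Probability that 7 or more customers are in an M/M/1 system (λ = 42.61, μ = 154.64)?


ρ = 42.61/154.64 = 0.2755
P(N ≥ n) = ρ^n = 0.2755^7 = 0.0001206

Final: 0.0001206


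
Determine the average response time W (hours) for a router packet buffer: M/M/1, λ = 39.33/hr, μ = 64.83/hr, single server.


W = 1/(μ−λ) = 1/(64.83 − 39.33) = 1/25.50 = 0.03922 hr

Final: 0.03922 hr


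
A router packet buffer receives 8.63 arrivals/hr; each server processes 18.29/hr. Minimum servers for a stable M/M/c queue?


Stability requires cμ > λ ⇔ c > λ/μ.
λ/μ = 8.63/18.29 = 0.4718
Minimum integer c = ⌊0.4718⌋ + 1 = 1
Check: 1·18.29 = 18.29 > 8.63, while 0·18.29 = 0.00 ≤ 8.63

Final: 1 servers


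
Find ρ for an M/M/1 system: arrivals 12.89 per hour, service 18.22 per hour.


ρ = λ/μ = 12.89/18.22 = 0.7075

Final: 0.7075


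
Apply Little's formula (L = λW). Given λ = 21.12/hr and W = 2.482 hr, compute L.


L = λW = 21.12·2.482 = 52.4198

Final: 52.4198


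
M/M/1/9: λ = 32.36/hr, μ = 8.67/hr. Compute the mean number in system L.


ρ = 32.36/8.67 = 3.7324
L = ρ[1 − (K+1)ρ^K + Kρ^(K+1)] / [(1−ρ)(1−ρ^(K+1))]
Numerator: 3.7324·(1 − 10·140573.914684 + 9·524679.570838) = 12378084.403595
Denominator: (-2.7324)·(-524678.570838) = 1433637.294481
L = 12378084.403595/1433637.294481 = 8.6340

Final: 8.6340


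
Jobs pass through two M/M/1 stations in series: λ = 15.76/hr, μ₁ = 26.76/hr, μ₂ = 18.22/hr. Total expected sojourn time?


Each node sees arrival rate λ = 15.76/hr (tandem ⇒ throughput preserved).
W₁ = 1/(μ₁−λ) = 1/(26.76−15.76) = 0.09091 hr
W₂ = 1/(μ₂−λ) = 1/(18.22−15.76) = 0.40650 hr
W_total = W₁ + W₂ = 0.09091 + 0.40650 = 0.49741 hr

Final: 0.49741 hr


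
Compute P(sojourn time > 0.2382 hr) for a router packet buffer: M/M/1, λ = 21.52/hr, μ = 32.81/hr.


W ~ Exponential(μ−λ) for M/M/1.
μ − λ = 32.81 − 21.52 = 11.2900
P(W > t) = e^{−(μ−λ)t} = e^{−2.6893} = 0.067930

Final: 0.067930


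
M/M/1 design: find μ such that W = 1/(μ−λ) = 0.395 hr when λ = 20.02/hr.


W = 1/(μ−λ) ⇒ μ − λ = 1/W = 1/0.395 = 2.5316
μ = λ + 1/W = 20.02 + 2.5316 = 22.5516 per hr

Final: 22.5516 /hr


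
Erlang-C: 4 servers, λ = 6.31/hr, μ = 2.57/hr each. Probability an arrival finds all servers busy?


a = λ/μ = 2.4553; ρ = a/4 = 0.6138
P₀ = 0.077779 (from M/M/c formula)
C(c,a) = [a^c/(c!(1−ρ))]·P₀ = [36.34000/(24·0.3862)]·0.077779
= 3.92081·0.077779 = 0.304955

Final: 0.304955


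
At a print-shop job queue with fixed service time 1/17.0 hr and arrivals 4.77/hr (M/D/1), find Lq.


ρ = 4.77/17.0 = 0.2806
M/D/1: Lq = ρ²/(2(1−ρ)) = 0.07873/(2·0.7194) = 0.05472

Final: 0.05472


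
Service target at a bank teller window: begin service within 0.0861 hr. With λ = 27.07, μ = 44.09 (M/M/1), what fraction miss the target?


ρ = 27.07/44.09 = 0.6140
P(Wq > t) = ρ·e^{−(μ−λ)t} = 0.6140·e^{−1.4654}
= 0.6140·0.230980 = 0.141815

Final: 0.141815


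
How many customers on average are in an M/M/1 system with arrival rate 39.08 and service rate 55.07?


ρ = λ/μ = 39.08/55.07 = 0.7096
L = ρ/(1−ρ) = 0.7096/(1 − 0.7096) = 0.7096/0.2904 = 2.4440

Final: 2.4440


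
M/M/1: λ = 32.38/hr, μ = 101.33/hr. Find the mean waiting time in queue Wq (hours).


ρ = 32.38/101.33 = 0.3195
Wq = ρ/(μ−λ) = 0.3195/(101.33 − 32.38) = 0.3195/68.95 = 0.004635 hr

Final: 0.004635 hr


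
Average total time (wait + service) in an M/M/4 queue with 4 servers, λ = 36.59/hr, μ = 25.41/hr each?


a = 1.4400; ρ = 0.3600; P₀ = 0.235055
Lq = P₀·a^c·ρ/(c!(1−ρ)²) = 0.03701
Wq = Lq/λ = 0.03701/36.59 = 0.001011 hr
W = Wq + 1/μ = 0.001011 + 0.03935 = 0.04037 hr

Final: 0.04037 hr


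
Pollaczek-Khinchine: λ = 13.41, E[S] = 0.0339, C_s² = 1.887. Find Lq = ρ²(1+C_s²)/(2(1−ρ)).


ρ = λ·E[S] = 13.41·0.0339 = 0.4546
Lq = ρ²(1+C_s²)/(2(1−ρ)) = 0.2067·(1+1.887)/(2·0.5454)
= 0.2067·2.8870/1.0908 = 0.54696

Final: 0.54696


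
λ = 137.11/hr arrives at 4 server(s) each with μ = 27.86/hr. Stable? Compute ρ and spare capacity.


Total capacity cμ = 4·27.86 = 111.44/hr
ρ = λ/(cμ) = 137.11/111.44 = 1.2303
Stable ⇔ ρ < 1: NO
Spare capacity = cμ − λ = 111.44 − 137.11 = -25.67/hr

Final: ρ = 1.2303; unstable; margin = -25.67/hr


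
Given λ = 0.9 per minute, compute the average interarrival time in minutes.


Mean interarrival time = 1/λ = 1/0.9 minute = 1.11111 minute
In minutes: 1.11111 × 1 = 1.1111 min

Final: 1.1111 min


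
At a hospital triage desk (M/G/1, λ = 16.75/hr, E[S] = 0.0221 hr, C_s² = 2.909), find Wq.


ρ = λ·E[S] = 16.75·0.0221 = 0.3702
E[S²] = E[S]²(1+C_s²) = 0.0221²·(1+2.909) = 0.001909
Wq = λ·E[S²]/(2(1−ρ)) = 16.75·0.001909/(2·0.6298) = 0.02539 hr

Final: 0.02539 hr


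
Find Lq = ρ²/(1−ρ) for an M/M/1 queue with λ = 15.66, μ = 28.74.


ρ = 15.66/28.74 = 0.5449
Lq = ρ²/(1−ρ) = 0.2969/0.4551 = 0.6524

Final: 0.6524


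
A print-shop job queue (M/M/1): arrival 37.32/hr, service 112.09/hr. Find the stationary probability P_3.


ρ = 37.32/112.09 = 0.3329
P_n = (1−ρ)·ρ^n = (1 − 0.3329)·0.3329^3 = 0.6671·0.036908 = 0.024620

Final: 0.024620


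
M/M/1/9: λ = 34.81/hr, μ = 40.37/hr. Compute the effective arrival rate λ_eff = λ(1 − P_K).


ρ = 0.8623; P_K = (1−ρ)ρ^9/(1−ρ^10) = 0.046964
λ_eff = λ(1 − P_K) = 34.81·(1 − 0.046964) = 34.81·0.953036 = 33.1752 /hr

Final: 33.1752 /hr


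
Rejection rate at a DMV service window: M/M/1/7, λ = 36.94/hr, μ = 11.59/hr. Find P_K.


ρ = λ/μ = 36.94/11.59 = 3.1872
P_K = (1−ρ)ρ^K/(1−ρ^(K+1)) = (-2.1872·3341.136247)/(1 − 10648.970921)
= -7307.834674/-10647.970921 = 0.686312

Final: 0.686312


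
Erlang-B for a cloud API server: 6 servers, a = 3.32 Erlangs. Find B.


B(c,a) = (a^c/c!) / Σ_{k=0}^{c} a^k/k!
a^6/6! = 1.859927
Σ terms (k=0..6): 1.00000 + 3.32000 + 5.51120 + 6.09906 + 5.06222 + 3.36131 + 1.85993 = 26.213724
B = 1.859927/26.213724 = 0.070952

Final: 0.070952


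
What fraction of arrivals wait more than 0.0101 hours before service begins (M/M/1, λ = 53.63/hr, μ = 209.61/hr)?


ρ = 53.63/209.61 = 0.2559
P(Wq > t) = ρ·e^{−(μ−λ)t} = 0.2559·e^{−1.5754}
= 0.2559·0.206925 = 0.052943

Final: 0.052943


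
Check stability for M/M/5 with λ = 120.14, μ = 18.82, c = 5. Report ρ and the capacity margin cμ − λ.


Total capacity cμ = 5·18.82 = 94.10/hr
ρ = λ/(cμ) = 120.14/94.10 = 1.2767
Stable ⇔ ρ < 1: NO
Spare capacity = cμ − λ = 94.10 − 120.14 = -26.04/hr

Final: ρ = 1.2767; unstable; margin = -26.04/hr


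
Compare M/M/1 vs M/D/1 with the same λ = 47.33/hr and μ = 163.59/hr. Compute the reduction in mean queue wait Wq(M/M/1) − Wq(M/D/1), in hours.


ρ = 47.33/163.59 = 0.2893
Wq(M/M/1) = ρ/(μ−λ) = 0.2893/116.26 = 0.002489 hr
Wq(M/D/1) = ρ/(2(μ−λ)) = 0.001244 hr
Savings = 0.002489 − 0.001244 = 0.001244 hr

Final: 0.001244 hr


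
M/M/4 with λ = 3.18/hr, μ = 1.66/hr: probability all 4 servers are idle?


a = λ/μ = 3.18/1.66 = 1.9157; ρ = a/c = 0.4789
Σ_{k=0}^{3} a^k/k! (terms k=0..3) = 1.00000 + 1.91566 + 1.83488 + 1.17167 = 5.92222
Tail: a^4/(4!(1−ρ)) = 13.46716/(24·0.5211) = 1.07685
P₀ = 1/(5.92222 + 1.07685) = 1/6.99907 = 0.142876

Final: 0.142876


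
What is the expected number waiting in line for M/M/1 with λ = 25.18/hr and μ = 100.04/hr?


ρ = 25.18/100.04 = 0.2517
Lq = ρ²/(1−ρ) = 0.06335/0.7483 = 0.08466

Final: 0.08466


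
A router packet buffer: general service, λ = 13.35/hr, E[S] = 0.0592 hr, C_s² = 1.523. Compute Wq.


ρ = λ·E[S] = 13.35·0.0592 = 0.7903
E[S²] = E[S]²(1+C_s²) = 0.0592²·(1+1.523) = 0.008842
Wq = λ·E[S²]/(2(1−ρ)) = 13.35·0.008842/(2·0.2097) = 0.28148 hr

Final: 0.28148 hr


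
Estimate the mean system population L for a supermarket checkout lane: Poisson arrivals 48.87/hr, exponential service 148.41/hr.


ρ = λ/μ = 48.87/148.41 = 0.3293
L = ρ/(1−ρ) = 0.3293/(1 − 0.3293) = 0.3293/0.6707 = 0.4910

Final: 0.4910


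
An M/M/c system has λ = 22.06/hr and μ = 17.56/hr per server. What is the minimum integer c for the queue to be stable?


Stability requires cμ > λ ⇔ c > λ/μ.
λ/μ = 22.06/17.56 = 1.2563
Minimum integer c = ⌊1.2563⌋ + 1 = 2
Check: 2·17.56 = 35.12 > 22.06, while 1·17.56 = 17.56 ≤ 22.06

Final: 2 servers


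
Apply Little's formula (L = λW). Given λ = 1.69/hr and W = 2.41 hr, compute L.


L = λW = 1.69·2.41 = 4.0729

Final: 4.0729


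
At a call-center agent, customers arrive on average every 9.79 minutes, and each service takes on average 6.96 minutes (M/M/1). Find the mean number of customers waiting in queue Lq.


λ = 60/9.79 = 6.1287 /hr
μ = 60/6.96 = 8.6207 /hr
ρ = λ/μ = 6.1287/8.6207 = 0.7109
Lq = ρ²/(1−ρ) = 0.5054/0.2891 = 1.7484

Final: 1.7484


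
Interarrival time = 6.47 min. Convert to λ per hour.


λ = 1/(interarrival time) in consistent units.
1 hour = 60 min, so λ = 60/6.47 = 9.2736 per hour

Final: 9.2736 /hr


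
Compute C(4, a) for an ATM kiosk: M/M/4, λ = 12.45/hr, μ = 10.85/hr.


a = λ/μ = 1.1475; ρ = a/4 = 0.2869
P₀ = 0.316566 (from M/M/c formula)
C(c,a) = [a^c/(c!(1−ρ))]·P₀ = [1.73364/(24·0.7131)]·0.316566
= 0.10129·0.316566 = 0.032066

Final: 0.032066


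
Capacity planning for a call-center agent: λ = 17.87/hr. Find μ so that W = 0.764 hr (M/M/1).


W = 1/(μ−λ) ⇒ μ − λ = 1/W = 1/0.764 = 1.3089
μ = λ + 1/W = 17.87 + 1.3089 = 19.1789 per hr

Final: 19.1789 /hr


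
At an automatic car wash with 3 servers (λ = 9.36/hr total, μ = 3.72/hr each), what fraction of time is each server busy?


ρ = λ/(cμ) = 9.36/(3·3.72) = 9.36/11.16 = 0.8387

Final: 0.8387


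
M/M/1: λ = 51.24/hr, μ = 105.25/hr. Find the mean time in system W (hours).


W = 1/(μ−λ) = 1/(105.25 − 51.24) = 1/54.01 = 0.01852 hr

Final: 0.01852 hr


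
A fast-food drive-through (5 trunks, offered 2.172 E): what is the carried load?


B(5,2.172) = 0.047011 (Erlang-B)
Carried load = a(1 − B) = 2.172·(1 − 0.047011) = 2.172·0.952989 = 2.0699 E

Final: 2.0699 Erlangs


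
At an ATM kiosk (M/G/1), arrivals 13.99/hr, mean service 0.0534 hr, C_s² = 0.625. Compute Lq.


ρ = λ·E[S] = 13.99·0.0534 = 0.7471
Lq = ρ²(1+C_s²)/(2(1−ρ)) = 0.5581·(1+0.625)/(2·0.2529)
= 0.5581·1.6250/0.5059 = 1.79281

Final: 1.79281


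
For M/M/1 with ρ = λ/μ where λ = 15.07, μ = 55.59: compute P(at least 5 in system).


ρ = 15.07/55.59 = 0.2711
P(N ≥ n) = ρ^n = 0.2711^5 = 0.001464

Final: 0.001464


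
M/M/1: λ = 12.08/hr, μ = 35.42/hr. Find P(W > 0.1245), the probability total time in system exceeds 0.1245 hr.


W ~ Exponential(μ−λ) for M/M/1.
μ − λ = 35.42 − 12.08 = 23.3400
P(W > t) = e^{−(μ−λ)t} = e^{−2.9058} = 0.054703

Final: 0.054703


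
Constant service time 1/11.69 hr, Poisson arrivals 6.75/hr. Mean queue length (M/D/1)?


ρ = 6.75/11.69 = 0.5774
M/D/1: Lq = ρ²/(2(1−ρ)) = 0.3334/(2·0.4226) = 0.39449

Final: 0.39449


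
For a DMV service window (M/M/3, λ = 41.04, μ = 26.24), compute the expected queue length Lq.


a = λ/μ = 1.5640; ρ = a/3 = 0.5213
P₀ = 0.195341
Lq = P₀·a^c·ρ / (c!·(1−ρ)²) = 0.195341·3.82587·0.5213/(6·0.22911)
= 0.28343

Final: 0.28343


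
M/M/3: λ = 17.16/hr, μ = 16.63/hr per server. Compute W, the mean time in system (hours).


a = 1.0319; ρ = 0.3440; P₀ = 0.351696
Lq = P₀·a^c·ρ/(c!(1−ρ)²) = 0.05147
Wq = Lq/λ = 0.05147/17.16 = 0.002999 hr
W = Wq + 1/μ = 0.002999 + 0.06013 = 0.06313 hr

Final: 0.06313 hr


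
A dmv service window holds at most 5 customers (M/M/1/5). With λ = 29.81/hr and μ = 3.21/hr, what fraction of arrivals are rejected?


ρ = λ/μ = 29.81/3.21 = 9.2866
P_K = (1−ρ)ρ^K/(1−ρ^(K+1)) = (-8.2866·69069.246496)/(1 − 641418.765745)
= -572349.519249/-641417.765745 = 0.892319

Final: 0.892319


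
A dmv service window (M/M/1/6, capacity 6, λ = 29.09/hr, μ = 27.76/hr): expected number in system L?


ρ = 29.09/27.76 = 1.0479
L = ρ[1 − (K+1)ρ^K + Kρ^(K+1)] / [(1−ρ)(1−ρ^(K+1))]
Numerator: 1.0479·(1 − 7·1.324176 + 6·1.387618) = 0.059183
Denominator: (-0.04791)·(-0.387618) = 0.018571
L = 0.059183/0.018571 = 3.1869

Final: 3.1869


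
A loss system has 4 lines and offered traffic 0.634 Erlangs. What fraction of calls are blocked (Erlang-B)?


B(c,a) = (a^c/c!) / Σ_{k=0}^{c} a^k/k!
a^4/4! = 0.006732
Σ terms (k=0..4): 1.00000 + 0.63400 + 0.20098 + 0.04247 + 0.006732 = 1.884183
B = 0.006732/1.884183 = 0.003573

Final: 0.003573


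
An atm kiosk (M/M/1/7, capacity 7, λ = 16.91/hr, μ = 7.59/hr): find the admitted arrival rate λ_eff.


ρ = 2.2279; P_K = (1−ρ)ρ^7/(1−ρ^8) = 0.552063
λ_eff = λ(1 − P_K) = 16.91·(1 − 0.552063) = 16.91·0.447937 = 7.5746 /hr

Final: 7.5746 /hr


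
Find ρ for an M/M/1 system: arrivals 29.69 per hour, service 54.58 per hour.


ρ = λ/μ = 29.69/54.58 = 0.5440

Final: 0.5440


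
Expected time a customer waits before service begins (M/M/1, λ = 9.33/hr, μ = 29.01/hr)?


ρ = 9.33/29.01 = 0.3216
Wq = ρ/(μ−λ) = 0.3216/(29.01 − 9.33) = 0.3216/19.68 = 0.01634 hr

Final: 0.01634 hr


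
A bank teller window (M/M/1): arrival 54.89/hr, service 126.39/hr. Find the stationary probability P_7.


ρ = 54.89/126.39 = 0.4343
P_n = (1−ρ)·ρ^n = (1 − 0.4343)·0.4343^7 = 0.5657·0.002914 = 0.001648

Final: 0.001648


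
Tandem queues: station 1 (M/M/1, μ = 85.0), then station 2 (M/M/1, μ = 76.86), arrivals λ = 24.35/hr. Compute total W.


Each node sees arrival rate λ = 24.35/hr (tandem ⇒ throughput preserved).
W₁ = 1/(μ₁−λ) = 1/(85.0−24.35) = 0.01649 hr
W₂ = 1/(μ₂−λ) = 1/(76.86−24.35) = 0.01904 hr
W_total = W₁ + W₂ = 0.01649 + 0.01904 = 0.03553 hr

Final: 0.03553 hr


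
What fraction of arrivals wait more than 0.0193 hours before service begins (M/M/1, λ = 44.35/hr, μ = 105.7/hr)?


ρ = 44.35/105.7 = 0.4196
P(Wq > t) = ρ·e^{−(μ−λ)t} = 0.4196·e^{−1.1841}
= 0.4196·0.306035 = 0.128407

Final: 0.128407


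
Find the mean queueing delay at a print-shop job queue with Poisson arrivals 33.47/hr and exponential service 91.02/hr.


ρ = 33.47/91.02 = 0.3677
Wq = ρ/(μ−λ) = 0.3677/(91.02 − 33.47) = 0.3677/57.55 = 0.006390 hr

Final: 0.006390 hr


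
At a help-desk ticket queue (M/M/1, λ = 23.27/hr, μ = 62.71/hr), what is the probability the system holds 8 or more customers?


ρ = 23.27/62.71 = 0.3711
P(N ≥ n) = ρ^n = 0.3711^8 = 0.0003595

Final: 0.0003595


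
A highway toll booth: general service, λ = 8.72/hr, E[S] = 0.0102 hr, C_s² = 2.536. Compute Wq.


ρ = λ·E[S] = 8.72·0.0102 = 0.08894
E[S²] = E[S]²(1+C_s²) = 0.0102²·(1+2.536) = 0.0003679
Wq = λ·E[S²]/(2(1−ρ)) = 8.72·0.0003679/(2·0.9111) = 0.001761 hr

Final: 0.001761 hr


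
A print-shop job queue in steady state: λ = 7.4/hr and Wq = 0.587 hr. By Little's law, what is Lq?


Lq = λWq = 7.4·0.587 = 4.3438

Final: 4.3438


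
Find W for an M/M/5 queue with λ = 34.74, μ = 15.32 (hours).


a = 2.2676; ρ = 0.4535; P₀ = 0.102060
Lq = P₀·a^c·ρ/(c!(1−ρ)²) = 0.07744
Wq = Lq/λ = 0.07744/34.74 = 0.002229 hr
W = Wq + 1/μ = 0.002229 + 0.06527 = 0.06750 hr

Final: 0.06750 hr


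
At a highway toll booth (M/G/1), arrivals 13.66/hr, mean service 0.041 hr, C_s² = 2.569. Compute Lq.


ρ = λ·E[S] = 13.66·0.041 = 0.5601
Lq = ρ²(1+C_s²)/(2(1−ρ)) = 0.3137·(1+2.569)/(2·0.4399)
= 0.3137·3.5690/0.8799 = 1.27231

Final: 1.27231


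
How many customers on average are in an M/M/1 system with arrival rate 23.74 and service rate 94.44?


ρ = λ/μ = 23.74/94.44 = 0.2514
L = ρ/(1−ρ) = 0.2514/(1 − 0.2514) = 0.2514/0.7486 = 0.3358

Final: 0.3358


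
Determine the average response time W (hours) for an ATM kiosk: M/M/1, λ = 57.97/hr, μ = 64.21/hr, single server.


W = 1/(μ−λ) = 1/(64.21 − 57.97) = 1/6.24 = 0.1603 hr

Final: 0.1603 hr


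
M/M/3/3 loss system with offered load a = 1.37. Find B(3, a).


B(c,a) = (a^c/c!) / Σ_{k=0}^{c} a^k/k!
a^3/3! = 0.428559
Σ terms (k=0..3): 1.00000 + 1.37000 + 0.93845 + 0.42856 = 3.737009
B = 0.428559/3.737009 = 0.114680

Final: 0.114680


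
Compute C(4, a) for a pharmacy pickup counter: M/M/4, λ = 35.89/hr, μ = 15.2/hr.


a = λ/μ = 2.3612; ρ = a/4 = 0.5903
P₀ = 0.086927 (from M/M/c formula)
C(c,a) = [a^c/(c!(1−ρ))]·P₀ = [31.08275/(24·0.4097)]·0.086927
= 3.16110·0.086927 = 0.274785

Final: 0.274785


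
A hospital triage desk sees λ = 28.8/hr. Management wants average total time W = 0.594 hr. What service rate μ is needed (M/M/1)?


W = 1/(μ−λ) ⇒ μ − λ = 1/W = 1/0.594 = 1.6835
μ = λ + 1/W = 28.8 + 1.6835 = 30.4835 per hr

Final: 30.4835 /hr


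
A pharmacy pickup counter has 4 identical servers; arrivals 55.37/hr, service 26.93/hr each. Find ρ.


ρ = λ/(cμ) = 55.37/(4·26.93) = 55.37/107.72 = 0.5140

Final: 0.5140


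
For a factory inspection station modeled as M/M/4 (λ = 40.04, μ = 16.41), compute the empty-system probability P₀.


a = λ/μ = 40.04/16.41 = 2.4400; ρ = a/c = 0.6100
Σ_{k=0}^{3} a^k/k! (terms k=0..3) = 1.00000 + 2.43998 + 2.97674 + 2.42106 = 8.83777
Tail: a^4/(4!(1−ρ)) = 35.44394/(24·0.3900) = 3.78669
P₀ = 1/(8.83777 + 3.78669) = 1/12.62446 = 0.079211

Final: 0.079211


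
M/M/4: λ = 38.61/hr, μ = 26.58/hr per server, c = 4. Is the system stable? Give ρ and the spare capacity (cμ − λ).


Total capacity cμ = 4·26.58 = 106.32/hr
ρ = λ/(cμ) = 38.61/106.32 = 0.3631
Stable ⇔ ρ < 1: YES
Spare capacity = cμ − λ = 106.32 − 38.61 = 67.71/hr

Final: ρ = 0.3631; stable; margin = 67.71/hr


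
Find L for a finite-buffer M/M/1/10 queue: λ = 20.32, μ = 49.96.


ρ = 20.32/49.96 = 0.4067
L = ρ[1 − (K+1)ρ^K + Kρ^(K+1)] / [(1−ρ)(1−ρ^(K+1))]
Numerator: 0.4067·(1 − 11·0.0001239 + 10·0.00005039) = 0.406376
Denominator: (0.5933)·(0.999950) = 0.593245
L = 0.406376/0.593245 = 0.6850

Final: 0.6850


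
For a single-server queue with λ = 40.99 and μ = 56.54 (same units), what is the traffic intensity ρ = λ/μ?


ρ = λ/μ = 40.99/56.54 = 0.7250

Final: 0.7250


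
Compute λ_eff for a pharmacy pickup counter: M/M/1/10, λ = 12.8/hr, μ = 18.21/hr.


ρ = 0.7029; P_K = (1−ρ)ρ^10/(1−ρ^11) = 0.008932
λ_eff = λ(1 − P_K) = 12.8·(1 − 0.008932) = 12.8·0.991068 = 12.6857 /hr

Final: 12.6857 /hr


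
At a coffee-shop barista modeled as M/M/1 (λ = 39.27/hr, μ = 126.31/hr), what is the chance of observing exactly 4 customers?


ρ = 39.27/126.31 = 0.3109
P_n = (1−ρ)·ρ^n = (1 − 0.3109)·0.3109^4 = 0.6891·0.009343 = 0.006438

Final: 0.006438


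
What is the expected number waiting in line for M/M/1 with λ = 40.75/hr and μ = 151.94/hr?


ρ = 40.75/151.94 = 0.2682
Lq = ρ²/(1−ρ) = 0.07193/0.7318 = 0.09829

Final: 0.09829


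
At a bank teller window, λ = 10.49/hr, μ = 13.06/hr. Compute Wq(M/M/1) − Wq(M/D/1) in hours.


ρ = 10.49/13.06 = 0.8032
Wq(M/M/1) = ρ/(μ−λ) = 0.8032/2.57 = 0.31254 hr
Wq(M/D/1) = ρ/(2(μ−λ)) = 0.15627 hr
Savings = 0.31254 − 0.15627 = 0.15627 hr

Final: 0.15627 hr


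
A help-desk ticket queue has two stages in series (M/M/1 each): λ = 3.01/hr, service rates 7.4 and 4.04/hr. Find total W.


Each node sees arrival rate λ = 3.01/hr (tandem ⇒ throughput preserved).
W₁ = 1/(μ₁−λ) = 1/(7.4−3.01) = 0.22779 hr
W₂ = 1/(μ₂−λ) = 1/(4.04−3.01) = 0.97087 hr
W_total = W₁ + W₂ = 0.22779 + 0.97087 = 1.19866 hr

Final: 1.19866 hr


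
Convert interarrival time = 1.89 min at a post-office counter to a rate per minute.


λ = 1/(interarrival time) in consistent units.
1 minute = 1 min, so λ = 1/1.89 = 0.5291 per minute

Final: 0.5291 /min


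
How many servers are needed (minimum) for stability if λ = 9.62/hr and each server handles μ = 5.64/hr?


Stability requires cμ > λ ⇔ c > λ/μ.
λ/μ = 9.62/5.64 = 1.7057
Minimum integer c = ⌊1.7057⌋ + 1 = 2
Check: 2·5.64 = 11.28 > 9.62, while 1·5.64 = 5.64 ≤ 9.62

Final: 2 servers


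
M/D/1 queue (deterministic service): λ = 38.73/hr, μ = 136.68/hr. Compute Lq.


ρ = 38.73/136.68 = 0.2834
M/D/1: Lq = ρ²/(2(1−ρ)) = 0.08029/(2·0.7166) = 0.05602

Final: 0.05602


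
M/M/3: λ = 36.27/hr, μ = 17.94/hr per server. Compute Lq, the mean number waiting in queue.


a = λ/μ = 2.0217; ρ = a/3 = 0.6739
P₀ = 0.107653
Lq = P₀·a^c·ρ / (c!·(1−ρ)²) = 0.107653·8.26372·0.6739/(6·0.10633)
= 0.93969

Final: 0.93969


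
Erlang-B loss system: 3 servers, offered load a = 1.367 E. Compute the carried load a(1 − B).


B(3,1.367) = 0.114231 (Erlang-B)
Carried load = a(1 − B) = 1.367·(1 − 0.114231) = 1.367·0.885769 = 1.2108 E

Final: 1.2108 Erlangs


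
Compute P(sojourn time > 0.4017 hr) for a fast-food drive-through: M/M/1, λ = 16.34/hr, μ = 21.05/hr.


W ~ Exponential(μ−λ) for M/M/1.
μ − λ = 21.05 − 16.34 = 4.7100
P(W > t) = e^{−(μ−λ)t} = e^{−1.8920} = 0.150769

Final: 0.150769


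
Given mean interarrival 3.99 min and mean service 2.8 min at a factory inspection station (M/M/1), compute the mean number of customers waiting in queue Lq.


λ = 60/3.99 = 15.0376 /hr
μ = 60/2.8 = 21.4286 /hr
ρ = λ/μ = 15.0376/21.4286 = 0.7018
Lq = ρ²/(1−ρ) = 0.4925/0.2982 = 1.6512

Final: 1.6512


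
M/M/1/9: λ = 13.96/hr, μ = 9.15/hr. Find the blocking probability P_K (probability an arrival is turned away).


ρ = λ/μ = 13.96/9.15 = 1.5257
P_K = (1−ρ)ρ^K/(1−ρ^(K+1)) = (-0.5257·44.789779)/(1 − 68.335007)
= -23.545228/-67.335007 = 0.349673

Final: 0.349673


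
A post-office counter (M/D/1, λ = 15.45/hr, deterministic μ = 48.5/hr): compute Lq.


ρ = 15.45/48.5 = 0.3186
M/D/1: Lq = ρ²/(2(1−ρ)) = 0.1015/(2·0.6814) = 0.07446

Final: 0.07446


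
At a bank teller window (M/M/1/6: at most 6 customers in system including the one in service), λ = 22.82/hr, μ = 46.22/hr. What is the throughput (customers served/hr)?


ρ = 0.4937; P_K = (1−ρ)ρ^6/(1−ρ^7) = 0.007386
λ_eff = λ(1 − P_K) = 22.82·(1 − 0.007386) = 22.82·0.992614 = 22.6514 /hr

Final: 22.6514 /hr


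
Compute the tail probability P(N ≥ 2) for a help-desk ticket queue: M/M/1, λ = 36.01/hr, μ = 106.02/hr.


ρ = 36.01/106.02 = 0.3397
P(N ≥ n) = ρ^n = 0.3397^2 = 0.115364

Final: 0.115364


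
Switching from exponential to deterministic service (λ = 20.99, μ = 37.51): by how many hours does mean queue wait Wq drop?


ρ = 20.99/37.51 = 0.5596
Wq(M/M/1) = ρ/(μ−λ) = 0.5596/16.52 = 0.03387 hr
Wq(M/D/1) = ρ/(2(μ−λ)) = 0.01694 hr
Savings = 0.03387 − 0.01694 = 0.01694 hr

Final: 0.01694 hr


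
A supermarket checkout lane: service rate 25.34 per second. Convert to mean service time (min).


Mean service time = 1/μ = 1/25.34 second = 0.03946 second
In minutes: 0.03946 × 0.0166667 = 0.0006577 min

Final: 0.0006577 min


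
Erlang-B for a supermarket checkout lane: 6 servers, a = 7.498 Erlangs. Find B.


B(c,a) = (a^c/c!) / Σ_{k=0}^{c} a^k/k!
a^6/6! = 246.797139
Σ terms (k=0..6): 1.00000 + 7.49800 + 28.11000 + 70.25626 + 131.69537 + 197.49037 + 246.79714 = 682.847149
B = 246.797139/682.847149 = 0.361424

Final: 0.361424


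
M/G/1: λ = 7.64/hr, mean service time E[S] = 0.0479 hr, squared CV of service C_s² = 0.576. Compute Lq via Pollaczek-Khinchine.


ρ = λ·E[S] = 7.64·0.0479 = 0.3660
Lq = ρ²(1+C_s²)/(2(1−ρ)) = 0.1339·(1+0.576)/(2·0.6340)
= 0.1339·1.5760/1.2681 = 0.16644

Final: 0.16644


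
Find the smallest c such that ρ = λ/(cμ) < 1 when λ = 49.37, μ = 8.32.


Stability requires cμ > λ ⇔ c > λ/μ.
λ/μ = 49.37/8.32 = 5.9339
Minimum integer c = ⌊5.9339⌋ + 1 = 6
Check: 6·8.32 = 49.92 > 49.37, while 5·8.32 = 41.60 ≤ 49.37

Final: 6 servers


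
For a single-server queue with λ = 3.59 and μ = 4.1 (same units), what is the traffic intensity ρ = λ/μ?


ρ = λ/μ = 3.59/4.1 = 0.8756

Final: 0.8756


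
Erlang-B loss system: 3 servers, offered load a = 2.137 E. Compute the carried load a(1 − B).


B(3,2.137) = 0.230815 (Erlang-B)
Carried load = a(1 − B) = 2.137·(1 − 0.230815) = 2.137·0.769185 = 1.6437 E

Final: 1.6437 Erlangs


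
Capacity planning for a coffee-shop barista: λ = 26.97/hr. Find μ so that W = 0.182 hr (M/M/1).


W = 1/(μ−λ) ⇒ μ − λ = 1/W = 1/0.182 = 5.4945
μ = λ + 1/W = 26.97 + 5.4945 = 32.4645 per hr

Final: 32.4645 /hr


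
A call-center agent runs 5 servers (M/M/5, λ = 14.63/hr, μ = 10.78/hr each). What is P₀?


a = λ/μ = 14.63/10.78 = 1.3571; ρ = a/c = 0.2714
Σ_{k=0}^{4} a^k/k! (terms k=0..4) = 1.00000 + 1.35714 + 0.92092 + 0.41661 + 0.14135 = 3.83602
Tail: a^5/(5!(1−ρ)) = 4.60392/(120·0.7286) = 0.05266
P₀ = 1/(3.83602 + 0.05266) = 1/3.88867 = 0.257157

Final: 0.257157


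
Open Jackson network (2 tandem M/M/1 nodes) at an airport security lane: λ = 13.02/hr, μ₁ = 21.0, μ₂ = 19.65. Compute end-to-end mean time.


Each node sees arrival rate λ = 13.02/hr (tandem ⇒ throughput preserved).
W₁ = 1/(μ₁−λ) = 1/(21.0−13.02) = 0.12531 hr
W₂ = 1/(μ₂−λ) = 1/(19.65−13.02) = 0.15083 hr
W_total = W₁ + W₂ = 0.12531 + 0.15083 = 0.27614 hr

Final: 0.27614 hr


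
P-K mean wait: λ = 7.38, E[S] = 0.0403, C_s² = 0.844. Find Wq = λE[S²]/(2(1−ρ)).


ρ = λ·E[S] = 7.38·0.0403 = 0.2974
E[S²] = E[S]²(1+C_s²) = 0.0403²·(1+0.844) = 0.002995
Wq = λ·E[S²]/(2(1−ρ)) = 7.38·0.002995/(2·0.7026) = 0.01573 hr

Final: 0.01573 hr


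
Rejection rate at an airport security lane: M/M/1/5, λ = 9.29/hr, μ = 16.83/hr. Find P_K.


ρ = λ/μ = 9.29/16.83 = 0.5520
P_K = (1−ρ)ρ^K/(1−ρ^(K+1)) = (0.4480·0.051246)/(1 − 0.028287)
= 0.022959/0.971713 = 0.023627

Final: 0.023627


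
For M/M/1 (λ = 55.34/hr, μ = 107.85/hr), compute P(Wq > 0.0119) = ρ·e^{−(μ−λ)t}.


ρ = 55.34/107.85 = 0.5131
P(Wq > t) = ρ·e^{−(μ−λ)t} = 0.5131·e^{−0.6249}
= 0.5131·0.535332 = 0.274689

Final: 0.274689


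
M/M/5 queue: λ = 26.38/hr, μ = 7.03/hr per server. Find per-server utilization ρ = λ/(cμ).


ρ = λ/(cμ) = 26.38/(5·7.03) = 26.38/35.15 = 0.7505

Final: 0.7505


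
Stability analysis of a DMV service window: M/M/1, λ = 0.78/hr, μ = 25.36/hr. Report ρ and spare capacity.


Total capacity cμ = 1·25.36 = 25.36/hr
ρ = λ/(cμ) = 0.78/25.36 = 0.03076
Stable ⇔ ρ < 1: YES
Spare capacity = cμ − λ = 25.36 − 0.78 = 24.58/hr

Final: ρ = 0.03076; stable; margin = 24.58/hr


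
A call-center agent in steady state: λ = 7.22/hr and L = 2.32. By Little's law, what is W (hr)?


W = L/λ = 2.32/7.22 = 0.3213 hr

Final: 0.3213 hr


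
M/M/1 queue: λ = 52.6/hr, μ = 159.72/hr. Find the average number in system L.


ρ = λ/μ = 52.6/159.72 = 0.3293
L = ρ/(1−ρ) = 0.3293/(1 − 0.3293) = 0.3293/0.6707 = 0.4910

Final: 0.4910


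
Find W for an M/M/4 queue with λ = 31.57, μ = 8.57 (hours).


a = 3.6838; ρ = 0.9209; P₀ = 0.008557
Lq = P₀·a^c·ρ/(c!(1−ρ)²) = 9.67558
Wq = Lq/λ = 9.67558/31.57 = 0.30648 hr
W = Wq + 1/μ = 0.30648 + 0.11669 = 0.42317 hr

Final: 0.42317 hr


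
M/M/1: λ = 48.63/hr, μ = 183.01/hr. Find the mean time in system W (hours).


W = 1/(μ−λ) = 1/(183.01 − 48.63) = 1/134.38 = 0.007442 hr

Final: 0.007442 hr


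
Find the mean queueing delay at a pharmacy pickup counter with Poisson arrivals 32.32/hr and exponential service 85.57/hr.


ρ = 32.32/85.57 = 0.3777
Wq = ρ/(μ−λ) = 0.3777/(85.57 − 32.32) = 0.3777/53.25 = 0.007093 hr

Final: 0.007093 hr


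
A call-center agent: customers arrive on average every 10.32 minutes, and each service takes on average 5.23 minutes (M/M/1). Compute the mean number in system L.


λ = 60/10.32 = 5.8140 /hr
μ = 60/5.23 = 11.4723 /hr
ρ = λ/μ = 5.8140/11.4723 = 0.5068
L = ρ/(1−ρ) = 0.5068/0.4932 = 1.0275

Final: 1.0275


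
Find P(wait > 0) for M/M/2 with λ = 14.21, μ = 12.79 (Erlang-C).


a = λ/μ = 1.1110; ρ = a/2 = 0.5555
P₀ = 0.285750 (from M/M/c formula)
C(c,a) = [a^c/(c!(1−ρ))]·P₀ = [1.23437/(2·0.4445)]·0.285750
= 1.38854·0.285750 = 0.396774

Final: 0.396774


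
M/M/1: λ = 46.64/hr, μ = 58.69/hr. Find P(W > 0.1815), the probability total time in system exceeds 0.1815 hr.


W ~ Exponential(μ−λ) for M/M/1.
μ − λ = 58.69 − 46.64 = 12.0500
P(W > t) = e^{−(μ−λ)t} = e^{−2.1871} = 0.112245

Final: 0.112245


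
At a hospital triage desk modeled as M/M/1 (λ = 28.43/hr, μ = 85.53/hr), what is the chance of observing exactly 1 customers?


ρ = 28.43/85.53 = 0.3324
P_n = (1−ρ)·ρ^n = (1 − 0.3324)·0.3324^1 = 0.6676·0.332398 = 0.221910

Final: 0.221910


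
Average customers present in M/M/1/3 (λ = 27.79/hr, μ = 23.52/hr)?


ρ = 27.79/23.52 = 1.1815
L = ρ[1 − (K+1)ρ^K + Kρ^(K+1)] / [(1−ρ)(1−ρ^(K+1))]
Numerator: 1.1815·(1 − 4·1.649505 + 3·1.948969) = 0.294071
Denominator: (-0.1815)·(-0.948969) = 0.172283
L = 0.294071/0.172283 = 1.7069

Final: 1.7069


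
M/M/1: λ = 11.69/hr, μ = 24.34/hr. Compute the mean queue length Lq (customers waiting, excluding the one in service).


ρ = 11.69/24.34 = 0.4803
Lq = ρ²/(1−ρ) = 0.2307/0.5197 = 0.4438

Final: 0.4438


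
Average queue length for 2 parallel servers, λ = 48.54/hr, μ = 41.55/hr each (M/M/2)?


a = λ/μ = 1.1682; ρ = a/2 = 0.5841
P₀ = 0.262534
Lq = P₀·a^c·ρ / (c!·(1−ρ)²) = 0.262534·1.36476·0.5841/(2·0.17296)
= 0.60502

Final: 0.60502


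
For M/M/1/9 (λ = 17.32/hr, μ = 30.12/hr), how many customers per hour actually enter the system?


ρ = 0.5750; P_K = (1−ρ)ρ^9/(1−ρ^10) = 0.002933
λ_eff = λ(1 − P_K) = 17.32·(1 − 0.002933) = 17.32·0.997067 = 17.2692 /hr

Final: 17.2692 /hr


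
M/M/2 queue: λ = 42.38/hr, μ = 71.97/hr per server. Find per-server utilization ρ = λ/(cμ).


ρ = λ/(cμ) = 42.38/(2·71.97) = 42.38/143.94 = 0.2944

Final: 0.2944


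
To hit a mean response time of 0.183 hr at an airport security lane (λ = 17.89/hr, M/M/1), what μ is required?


W = 1/(μ−λ) ⇒ μ − λ = 1/W = 1/0.183 = 5.4645
μ = λ + 1/W = 17.89 + 5.4645 = 23.3545 per hr

Final: 23.3545 /hr


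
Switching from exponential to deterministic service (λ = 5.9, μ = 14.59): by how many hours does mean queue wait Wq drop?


ρ = 5.9/14.59 = 0.4044
Wq(M/M/1) = ρ/(μ−λ) = 0.4044/8.69 = 0.04653 hr
Wq(M/D/1) = ρ/(2(μ−λ)) = 0.02327 hr
Savings = 0.04653 − 0.02327 = 0.02327 hr

Final: 0.02327 hr
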